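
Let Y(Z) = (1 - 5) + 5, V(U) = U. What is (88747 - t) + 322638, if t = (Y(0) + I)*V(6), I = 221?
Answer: 410053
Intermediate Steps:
Y(Z) = 1 (Y(Z) = -4 + 5 = 1)
t = 1332 (t = (1 + 221)*6 = 222*6 = 1332)
(88747 - t) + 322638 = (88747 - 1*1332) + 322638 = (88747 - 1332) + 322638 = 87415 + 322638 = 410053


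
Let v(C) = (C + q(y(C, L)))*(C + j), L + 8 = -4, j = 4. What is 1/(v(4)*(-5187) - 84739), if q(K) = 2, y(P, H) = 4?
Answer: -1/333715 ≈ -2.9966e-6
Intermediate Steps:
L = -12 (L = -8 - 4 = -12)
v(C) = (2 + C)*(4 + C) (v(C) = (C + 2)*(C + 4) = (2 + C)*(4 + C))
1/(v(4)*(-5187) - 84739) = 1/((8 + 4**2 + 6*4)*(-5187) - 84739) = 1/((8 + 16 + 24)*(-5187) - 84739) = 1/(48*(-5187) - 84739) = 1/(-248976 - 84739) = 1/(-333715) = -1/333715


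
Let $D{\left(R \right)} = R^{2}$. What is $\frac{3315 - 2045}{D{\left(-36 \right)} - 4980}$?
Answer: $- \frac{635}{1842} \approx -0.34473$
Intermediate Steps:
$\frac{3315 - 2045}{D{\left(-36 \right)} - 4980} = \frac{3315 - 2045}{\left(-36\right)^{2} - 4980} = \frac{1270}{1296 - 4980} = \frac{1270}{-3684} = 1270 \left(- \frac{1}{3684}\right) = - \frac{635}{1842}$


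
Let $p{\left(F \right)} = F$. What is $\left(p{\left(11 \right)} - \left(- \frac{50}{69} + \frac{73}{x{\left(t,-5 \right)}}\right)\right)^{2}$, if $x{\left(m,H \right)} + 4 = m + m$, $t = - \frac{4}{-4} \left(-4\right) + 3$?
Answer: $\frac{1207801}{2116} \approx 570.79$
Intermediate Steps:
$t = -1$ ($t = \left(-4\right) \left(- \frac{1}{4}\right) \left(-4\right) + 3 = 1 \left(-4\right) + 3 = -4 + 3 = -1$)
$x{\left(m,H \right)} = -4 + 2 m$ ($x{\left(m,H \right)} = -4 + \left(m + m\right) = -4 + 2 m$)
$\left(p{\left(11 \right)} - \left(- \frac{50}{69} + \frac{73}{x{\left(t,-5 \right)}}\right)\right)^{2} = \left(11 - \left(- \frac{50}{69} + \frac{73}{-4 + 2 \left(-1\right)}\right)\right)^{2} = \left(11 - \left(- \frac{50}{69} + \frac{73}{-4 - 2}\right)\right)^{2} = \left(11 - \left(- \frac{50}{69} + \frac{73}{-6}\right)\right)^{2} = \left(11 + \left(\frac{50}{69} - - \frac{73}{6}\right)\right)^{2} = \left(11 + \left(\frac{50}{69} + \frac{73}{6}\right)\right)^{2} = \left(11 + \frac{593}{46}\right)^{2} = \left(\frac{1099}{46}\right)^{2} = \frac{1207801}{2116}$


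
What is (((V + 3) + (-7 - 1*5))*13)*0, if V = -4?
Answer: 0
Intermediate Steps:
(((V + 3) + (-7 - 1*5))*13)*0 = (((-4 + 3) + (-7 - 1*5))*13)*0 = ((-1 + (-7 - 5))*13)*0 = ((-1 - 12)*13)*0 = -13*13*0 = -169*0 = 0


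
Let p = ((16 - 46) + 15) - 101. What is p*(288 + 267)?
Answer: -64380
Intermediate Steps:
p = -116 (p = (-30 + 15) - 101 = -15 - 101 = -116)
p*(288 + 267) = -116*(288 + 267) = -116*555 = -64380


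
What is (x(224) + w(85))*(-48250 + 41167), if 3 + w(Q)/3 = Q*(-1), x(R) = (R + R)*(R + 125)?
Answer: -1105571304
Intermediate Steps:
x(R) = 2*R*(125 + R) (x(R) = (2*R)*(125 + R) = 2*R*(125 + R))
w(Q) = -9 - 3*Q (w(Q) = -9 + 3*(Q*(-1)) = -9 + 3*(-Q) = -9 - 3*Q)
(x(224) + w(85))*(-48250 + 41167) = (2*224*(125 + 224) + (-9 - 3*85))*(-48250 + 41167) = (2*224*349 + (-9 - 255))*(-7083) = (156352 - 264)*(-7083) = 156088*(-7083) = -1105571304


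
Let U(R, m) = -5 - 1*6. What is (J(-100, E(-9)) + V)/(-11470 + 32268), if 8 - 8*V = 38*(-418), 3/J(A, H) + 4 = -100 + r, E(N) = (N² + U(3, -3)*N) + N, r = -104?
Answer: 413189/4325984 ≈ 0.095513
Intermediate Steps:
U(R, m) = -11 (U(R, m) = -5 - 6 = -11)
E(N) = N² - 10*N (E(N) = (N² - 11*N) + N = N² - 10*N)
J(A, H) = -3/208 (J(A, H) = 3/(-4 + (-100 - 104)) = 3/(-4 - 204) = 3/(-208) = 3*(-1/208) = -3/208)
V = 3973/2 (V = 1 - 19*(-418)/4 = 1 - ⅛*(-15884) = 1 + 3971/2 = 3973/2 ≈ 1986.5)
(J(-100, E(-9)) + V)/(-11470 + 32268) = (-3/208 + 3973/2)/(-11470 + 32268) = (413189/208)/20798 = (413189/208)*(1/20798) = 413189/4325984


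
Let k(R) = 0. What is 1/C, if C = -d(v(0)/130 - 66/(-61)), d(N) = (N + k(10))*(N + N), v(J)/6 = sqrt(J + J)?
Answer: -3721/8712 ≈ -0.42711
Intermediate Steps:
v(J) = 6*sqrt(2)*sqrt(J) (v(J) = 6*sqrt(J + J) = 6*sqrt(2*J) = 6*(sqrt(2)*sqrt(J)) = 6*sqrt(2)*sqrt(J))
d(N) = 2*N**2 (d(N) = (N + 0)*(N + N) = N*(2*N) = 2*N**2)
C = -8712/3721 (C = -2*((6*sqrt(2)*sqrt(0))/130 - 66/(-61))**2 = -2*((6*sqrt(2)*0)*(1/130) - 66*(-1/61))**2 = -2*(0*(1/130) + 66/61)**2 = -2*(0 + 66/61)**2 = -2*(66/61)**2 = -2*4356/3721 = -1*8712/3721 = -8712/3721 ≈ -2.3413)
1/C = 1/(-8712/3721) = -3721/8712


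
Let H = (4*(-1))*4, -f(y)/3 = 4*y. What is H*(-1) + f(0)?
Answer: 16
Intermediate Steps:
f(y) = -12*y
H = -16 (H = -4*4 = -16)
H*(-1) + f(0) = -16*(-1) - 12*0 = 16 + 0 = 16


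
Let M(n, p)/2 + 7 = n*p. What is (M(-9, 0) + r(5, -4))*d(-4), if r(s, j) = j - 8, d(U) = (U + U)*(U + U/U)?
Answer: -624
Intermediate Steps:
M(n, p) = -14 + 2*n*p (M(n, p) = -14 + 2*(n*p) = -14 + 2*n*p)
d(U) = 2*U*(1 + U) (d(U) = (2*U)*(U + 1) = (2*U)*(1 + U) = 2*U*(1 + U))
r(s, j) = -8 + j
(M(-9, 0) + r(5, -4))*d(-4) = ((-14 + 2*(-9)*0) + (-8 - 4))*(2*(-4)*(1 - 4)) = ((-14 + 0) - 12)*(2*(-4)*(-3)) = (-14 - 12)*24 = -26*24 = -624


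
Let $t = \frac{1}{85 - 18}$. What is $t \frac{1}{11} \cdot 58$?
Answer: $\frac{58}{737} \approx 0.078697$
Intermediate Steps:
$t = \frac{1}{67} \approx 0.014925$
$t \frac{1}{11} \cdot 58 = \frac{\frac{1}{11} \cdot 58}{67} = \frac{1}{67} \cdot \frac{58}{11} = \frac{58}{737}$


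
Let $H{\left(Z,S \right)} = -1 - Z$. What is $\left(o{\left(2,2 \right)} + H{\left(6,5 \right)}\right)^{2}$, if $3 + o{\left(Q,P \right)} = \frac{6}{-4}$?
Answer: $\frac{529}{4} \approx 132.25$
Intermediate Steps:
$o{\left(Q,P \right)} = - \frac{9}{2}$ ($o{\left(Q,P \right)} = -3 + \frac{6}{-4} = -3 + 6 \left(- \frac{1}{4}\right) = -3 - \frac{3}{2} = - \frac{9}{2}$)
$\left(o{\left(2,2 \right)} + H{\left(6,5 \right)}\right)^{2} = \left(- \frac{9}{2} - 7\right)^{2} = \left(- \frac{23}{2}\right)^{2} = \frac{529}{4}$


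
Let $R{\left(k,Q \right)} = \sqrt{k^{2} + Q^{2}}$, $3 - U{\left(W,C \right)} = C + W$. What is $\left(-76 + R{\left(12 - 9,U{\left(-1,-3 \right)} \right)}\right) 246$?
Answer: $-18696 + 246 \sqrt{58} \approx -16823.0$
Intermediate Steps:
$U{\left(W,C \right)} = 3 - C - W$ ($U{\left(W,C \right)} = 3 - \left(C + W\right) = 3 - C - W$)
$R{\left(k,Q \right)} = \sqrt{Q^{2} + k^{2}}$
$\left(-76 + R{\left(12 - 9,U{\left(-1,-3 \right)} \right)}\right) 246 = \left(-76 + \sqrt{\left(3 - -3 - -1\right)^{2} + \left(12 - 9\right)^{2}}\right) 246 = \left(-76 + \sqrt{\left(3 + 3 + 1\right)^{2} + 3^{2}}\right) 246 = \left(-76 + \sqrt{7^{2} + 9}\right) 246 = \left(-76 + \sqrt{49 + 9}\right) 246 = \left(-76 + \sqrt{58}\right) 246 = -18696 + 246 \sqrt{58}$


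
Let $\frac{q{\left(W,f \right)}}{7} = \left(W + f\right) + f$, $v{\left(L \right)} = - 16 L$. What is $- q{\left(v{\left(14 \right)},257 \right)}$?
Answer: $-2030$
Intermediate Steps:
$q{\left(W,f \right)} = 7 W + 14 f$ ($q{\left(W,f \right)} = 7 \left(\left(W + f\right) + f\right) = 7 \left(W + 2 f\right) = 7 W + 14 f$)
$- q{\left(v{\left(14 \right)},257 \right)} = - (7 \left(\left(-16\right) 14\right) + 14 \cdot 257) = - (7 \left(-224\right) + 3598) = - (-1568 + 3598) = \left(-1\right) 2030 = -2030$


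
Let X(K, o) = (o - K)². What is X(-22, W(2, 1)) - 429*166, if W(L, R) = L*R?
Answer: -70638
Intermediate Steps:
X(-22, W(2, 1)) - 429*166 = (-22 - 2)² - 429*166 = (-22 - 1*2)² - 71214 = (-22 - 2)² - 71214 = (-24)² - 71214 = 576 - 71214 = -70638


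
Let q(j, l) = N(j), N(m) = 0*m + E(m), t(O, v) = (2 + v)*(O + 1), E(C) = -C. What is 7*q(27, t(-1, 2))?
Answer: -189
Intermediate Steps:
t(O, v) = (1 + O)*(2 + v) (t(O, v) = (2 + v)*(1 + O) = (1 + O)*(2 + v))
N(m) = -m (N(m) = 0*m - m = 0 - m = -m)
q(j, l) = -j
7*q(27, t(-1, 2)) = 7*(-1*27) = 7*(-27) = -189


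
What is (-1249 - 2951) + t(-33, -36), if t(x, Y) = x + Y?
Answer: -4269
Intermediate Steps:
t(x, Y) = Y + x
(-1249 - 2951) + t(-33, -36) = (-1249 - 2951) + (-36 - 33) = -4200 - 69 = -4269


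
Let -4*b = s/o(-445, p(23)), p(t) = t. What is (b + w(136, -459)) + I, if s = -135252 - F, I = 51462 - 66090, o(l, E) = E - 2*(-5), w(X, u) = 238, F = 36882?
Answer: -287891/22 ≈ -13086.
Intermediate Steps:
o(l, E) = 10 + E (o(l, E) = E + 10 = 10 + E)
I = -14628
s = -172134 (s = -135252 - 1*36882 = -135252 - 36882 = -172134)
b = 28689/22 (b = -(-86067)/(2*(10 + 23)) = -(-86067)/(2*33) = -¼*(-57378/11) = 28689/22 ≈ 1304.0)
(b + w(136, -459)) + I = (28689/22 + 238) - 14628 = 33925/22 - 14628 = -287891/22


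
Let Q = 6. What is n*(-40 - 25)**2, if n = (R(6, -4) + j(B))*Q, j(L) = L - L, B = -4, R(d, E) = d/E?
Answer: -38025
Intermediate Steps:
j(L) = 0
n = -9 (n = (6/(-4) + 0)*6 = (6*(-1/4) + 0)*6 = (-3/2 + 0)*6 = -3/2*6 = -9)
n*(-40 - 25)**2 = -9*(-40 - 25)**2 = -9*(-65)**2 = -9*4225 = -38025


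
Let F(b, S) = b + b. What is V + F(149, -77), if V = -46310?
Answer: -46012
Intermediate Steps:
F(b, S) = 2*b
V + F(149, -77) = -46310 + 2*149 = -46310 + 298 = -46012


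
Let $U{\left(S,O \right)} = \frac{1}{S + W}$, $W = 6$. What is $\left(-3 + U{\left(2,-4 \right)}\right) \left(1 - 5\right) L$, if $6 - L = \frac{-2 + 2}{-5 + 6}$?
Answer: $69$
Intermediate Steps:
$U{\left(S,O \right)} = \frac{1}{6 + S}$ ($U{\left(S,O \right)} = \frac{1}{S + 6} = \frac{1}{6 + S}$)
$L = 6$ ($L = 6 - \frac{-2 + 2}{-5 + 6} = 6 - \frac{0}{1} = 6 - 0 \cdot 1 = 6 - 0 = 6 + 0 = 6$)
$\left(-3 + U{\left(2,-4 \right)}\right) \left(1 - 5\right) L = \left(-3 + \frac{1}{6 + 2}\right) \left(1 - 5\right) 6 = \left(-3 + \frac{1}{8}\right) \left(-4\right) 6 = \left(- \frac{23}{8}\right) \left(-4\right) 6 = \frac{23}{2} \cdot 6 = 69$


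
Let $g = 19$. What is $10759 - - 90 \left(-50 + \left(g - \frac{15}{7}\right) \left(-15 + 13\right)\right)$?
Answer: $\frac{22573}{7} \approx 3224.7$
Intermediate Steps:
$10759 - - 90 \left(-50 + \left(g - \frac{15}{7}\right) \left(-15 + 13\right)\right) = 10759 - - 90 \left(-50 + \left(19 - \frac{15}{7}\right) \left(-15 + 13\right)\right) = 10759 - - 90 \left(-50 + \left(19 - \frac{15}{7}\right) \left(-2\right)\right) = 10759 - - 90 \left(-50 + \frac{118}{7} \left(-2\right)\right) = 10759 - - 90 \left(-50 - \frac{236}{7}\right) = 10759 - \left(-90\right) \left(- \frac{586}{7}\right) = 10759 - \frac{52740}{7} = \frac{22573}{7}$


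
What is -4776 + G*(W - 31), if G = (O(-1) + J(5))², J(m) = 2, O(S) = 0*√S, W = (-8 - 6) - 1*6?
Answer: -4980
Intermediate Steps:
W = -20 (W = -14 - 6 = -20)
O(S) = 0
G = 4 (G = (0 + 2)² = 2² = 4)
-4776 + G*(W - 31) = -4776 + 4*(-20 - 31) = -4776 + 4*(-51) = -4776 - 204 = -4980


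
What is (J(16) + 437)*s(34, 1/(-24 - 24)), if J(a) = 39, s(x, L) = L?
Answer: -119/12 ≈ -9.9167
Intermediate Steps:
(J(16) + 437)*s(34, 1/(-24 - 24)) = (39 + 437)/(-24 - 24) = 476/(-48) = 476*(-1/48) = -119/12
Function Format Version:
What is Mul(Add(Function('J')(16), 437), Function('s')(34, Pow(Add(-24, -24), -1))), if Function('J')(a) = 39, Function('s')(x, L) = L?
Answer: Rational(-119, 12) ≈ -9.9167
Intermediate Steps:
Mul(Add(Function('J')(16), 437), Function('s')(34, Pow(Add(-24, -24), -1))) = Mul(Add(39, 437), Pow(Add(-24, -24), -1)) = Mul(476, Pow(-48, -1)) = Mul(476, Rational(-1, 48)) = Rational(-119, 12)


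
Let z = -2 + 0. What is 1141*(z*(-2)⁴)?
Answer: -36512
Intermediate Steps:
z = -2
1141*(z*(-2)⁴) = 1141*(-2*(-2)⁴) = 1141*(-2*16) = 1141*(-32) = -36512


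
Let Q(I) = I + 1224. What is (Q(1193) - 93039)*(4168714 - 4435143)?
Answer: 24144328838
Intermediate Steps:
Q(I) = 1224 + I
(Q(1193) - 93039)*(4168714 - 4435143) = ((1224 + 1193) - 93039)*(4168714 - 4435143) = (2417 - 93039)*(-266429) = -90622*(-266429) = 24144328838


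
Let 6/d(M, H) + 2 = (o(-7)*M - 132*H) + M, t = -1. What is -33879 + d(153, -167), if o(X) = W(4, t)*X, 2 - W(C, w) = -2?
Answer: -606806763/17911 ≈ -33879.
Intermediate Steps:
W(C, w) = 4 (W(C, w) = 2 - 1*(-2) = 2 + 2 = 4)
o(X) = 4*X
d(M, H) = 6/(-2 - 132*H - 27*M) (d(M, H) = 6/(-2 + (((4*(-7))*M - 132*H) + M)) = 6/(-2 + ((-28*M - 132*H) + M)) = 6/(-2 + ((-132*H - 28*M) + M)) = 6/(-2 + (-132*H - 27*M)) = 6/(-2 - 132*H - 27*M))
-33879 + d(153, -167) = -33879 - 6/(2 + 27*153 + 132*(-167)) = -33879 - 6/(2 + 4131 - 22044) = -33879 - 6/(-17911) = -33879 - 6*(-1/17911) = -33879 + 6/17911 = -606806763/17911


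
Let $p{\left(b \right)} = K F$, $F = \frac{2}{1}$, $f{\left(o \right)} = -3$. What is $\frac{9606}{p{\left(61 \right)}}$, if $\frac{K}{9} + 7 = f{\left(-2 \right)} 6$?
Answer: $- \frac{1601}{75} \approx -21.347$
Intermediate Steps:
$F = 2$ ($F = 2 \cdot 1 = 2$)
$K = -225$ ($K = -63 + 9 \left(\left(-3\right) 6\right) = -63 + 9 \left(-18\right) = -63 - 162 = -225$)
$p{\left(b \right)} = -450$ ($p{\left(b \right)} = \left(-225\right) 2 = -450$)
$\frac{9606}{p{\left(61 \right)}} = \frac{9606}{-450} = 9606 \left(- \frac{1}{450}\right) = - \frac{1601}{75}$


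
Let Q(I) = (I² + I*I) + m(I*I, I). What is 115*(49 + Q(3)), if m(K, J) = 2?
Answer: 7935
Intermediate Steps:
Q(I) = 2 + 2*I² (Q(I) = (I² + I*I) + 2 = (I² + I²) + 2 = 2*I² + 2 = 2 + 2*I²)
115*(49 + Q(3)) = 115*(49 + (2 + 2*3²)) = 115*(49 + (2 + 2*9)) = 115*(49 + (2 + 18)) = 115*(49 + 20) = 115*69 = 7935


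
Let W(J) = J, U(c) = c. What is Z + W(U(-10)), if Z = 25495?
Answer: 25485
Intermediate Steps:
Z + W(U(-10)) = 25495 - 10 = 25485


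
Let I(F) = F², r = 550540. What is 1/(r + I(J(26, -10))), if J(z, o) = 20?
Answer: 1/550940 ≈ 1.8151e-6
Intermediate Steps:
1/(r + I(J(26, -10))) = 1/(550540 + 20²) = 1/(550540 + 400) = 1/550940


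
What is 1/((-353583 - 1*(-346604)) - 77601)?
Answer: -1/84580 ≈ -1.1823e-5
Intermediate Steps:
1/((-353583 - 1*(-346604)) - 77601) = 1/((-353583 + 346604) - 77601) = 1/(-6979 - 77601) = 1/(-84580) = -1/84580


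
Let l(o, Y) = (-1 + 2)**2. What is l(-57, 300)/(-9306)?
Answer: -1/9306 ≈ -0.00010746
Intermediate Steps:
l(o, Y) = 1 (l(o, Y) = 1**2 = 1)
l(-57, 300)/(-9306) = 1/(-9306) = 1*(-1/9306) = -1/9306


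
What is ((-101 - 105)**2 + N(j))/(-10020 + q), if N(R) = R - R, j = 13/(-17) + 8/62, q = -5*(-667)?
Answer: -42436/6685 ≈ -6.3479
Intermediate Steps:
q = 3335
j = -335/527 (j = 13*(-1/17) + 8*(1/62) = -13/17 + 4/31 = -335/527 ≈ -0.63567)
N(R) = 0
((-101 - 105)**2 + N(j))/(-10020 + q) = ((-101 - 105)**2 + 0)/(-10020 + 3335) = ((-206)**2 + 0)/(-6685) = (42436 + 0)*(-1/6685) = 42436*(-1/6685) = -42436/6685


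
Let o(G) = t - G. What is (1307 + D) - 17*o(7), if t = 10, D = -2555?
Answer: -1299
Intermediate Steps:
o(G) = 10 - G
(1307 + D) - 17*o(7) = (1307 - 2555) - 17*(10 - 1*7) = -1248 - 17*(10 - 7) = -1248 - 17*3 = -1248 - 51 = -1299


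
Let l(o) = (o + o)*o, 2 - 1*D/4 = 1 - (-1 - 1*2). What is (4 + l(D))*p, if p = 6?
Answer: 792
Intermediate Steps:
D = -8 (D = 8 - 4*(1 - (-1 - 1*2)) = 8 - 4*(1 - (-1 - 2)) = 8 - 4*(1 - 1*(-3)) = 8 - 4*(1 + 3) = 8 - 4*4 = 8 - 16 = -8)
l(o) = 2*o² (l(o) = (2*o)*o = 2*o²)
(4 + l(D))*p = (4 + 2*(-8)²)*6 = (4 + 2*64)*6 = (4 + 128)*6 = 132*6 = 792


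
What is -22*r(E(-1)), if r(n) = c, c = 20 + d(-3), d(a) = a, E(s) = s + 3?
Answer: -374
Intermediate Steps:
E(s) = 3 + s
c = 17 (c = 20 - 3 = 17)
r(n) = 17
-22*r(E(-1)) = -22*17 = -374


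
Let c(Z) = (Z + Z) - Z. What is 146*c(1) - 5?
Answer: 141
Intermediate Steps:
c(Z) = Z (c(Z) = 2*Z - Z = Z)
146*c(1) - 5 = 146*1 - 5 = 146 - 5 = 141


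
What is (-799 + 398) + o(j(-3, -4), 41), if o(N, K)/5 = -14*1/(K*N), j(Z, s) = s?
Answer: -32847/82 ≈ -400.57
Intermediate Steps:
o(N, K) = -70/(K*N) (o(N, K) = 5*(-14*1/(K*N)) = 5*(-14/(K*N)) = -70/(K*N))
(-799 + 398) + o(j(-3, -4), 41) = (-799 + 398) - 70/(41*(-4)) = -401 - 70*1/41*(-¼) = -401 + 35/82 = -32847/82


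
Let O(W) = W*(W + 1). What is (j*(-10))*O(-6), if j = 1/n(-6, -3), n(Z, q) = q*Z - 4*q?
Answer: -10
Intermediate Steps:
n(Z, q) = -4*q + Z*q (n(Z, q) = Z*q - 4*q = -4*q + Z*q)
j = 1/30 (j = 1/(-3*(-4 - 6)) = 1/(-3*(-10)) = 1/30 ≈ 0.033333)
O(W) = W*(1 + W)
(j*(-10))*O(-6) = ((1/30)*(-10))*(-6*(1 - 6)) = -(-2)*(-5) = -⅓*30 = -10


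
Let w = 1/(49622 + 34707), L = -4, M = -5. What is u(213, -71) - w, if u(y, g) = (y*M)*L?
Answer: 359241539/84329 ≈ 4260.0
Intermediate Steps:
u(y, g) = 20*y (u(y, g) = (y*(-5))*(-4) = -5*y*(-4) = 20*y)
w = 1/84329 ≈ 1.1858e-5
u(213, -71) - w = 20*213 - 1*1/84329 = 4260 - 1/84329 = 359241539/84329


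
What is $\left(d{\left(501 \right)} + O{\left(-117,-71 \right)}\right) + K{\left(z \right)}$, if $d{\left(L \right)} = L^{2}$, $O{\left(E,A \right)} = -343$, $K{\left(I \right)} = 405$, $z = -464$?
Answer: $251063$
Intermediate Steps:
$\left(d{\left(501 \right)} + O{\left(-117,-71 \right)}\right) + K{\left(z \right)} = \left(501^{2} - 343\right) + 405 = \left(251001 - 343\right) + 405 = 250658 + 405 = 251063$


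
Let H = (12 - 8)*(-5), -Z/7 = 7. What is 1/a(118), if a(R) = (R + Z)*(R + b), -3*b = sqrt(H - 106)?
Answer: 59/480861 + I*sqrt(14)/961722 ≈ 0.0001227 + 3.8906e-6*I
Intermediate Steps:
Z = -49 (Z = -7*7 = -49)
H = -20 (H = 4*(-5) = -20)
b = -I*sqrt(14) (b = -sqrt(-20 - 106)/3 = -I*sqrt(14) ≈ -3.7417*I)
a(R) = (-49 + R)*(R - I*sqrt(14)) (a(R) = (R - 49)*(R - I*sqrt(14)) = (-49 + R)*(R - I*sqrt(14)))
1/a(118) = 1/(118**2 - 49*118 + 49*I*sqrt(14) - 1*I*118*sqrt(14)) = 1/(13924 - 5782 + 49*I*sqrt(14) - 118*I*sqrt(14)) = 1/(8142 - 69*I*sqrt(14))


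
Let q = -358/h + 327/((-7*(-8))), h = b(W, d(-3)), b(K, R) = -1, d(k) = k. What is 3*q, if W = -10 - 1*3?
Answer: 61125/56 ≈ 1091.5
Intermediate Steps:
W = -13 (W = -10 - 3 = -13)
h = -1
q = 20375/56 (q = -358/(-1) + 327/((-7*(-8))) = -358*(-1) + 327/56 = 358 + 327*(1/56) = 358 + 327/56 = 20375/56 ≈ 363.84)
3*q = 3*(20375/56) = 61125/56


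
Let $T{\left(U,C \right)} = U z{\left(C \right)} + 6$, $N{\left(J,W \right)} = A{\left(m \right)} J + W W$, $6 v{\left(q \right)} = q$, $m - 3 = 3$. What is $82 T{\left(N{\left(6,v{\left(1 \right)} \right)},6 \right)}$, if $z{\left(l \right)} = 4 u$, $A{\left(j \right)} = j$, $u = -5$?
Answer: $- \frac{527342}{9} \approx -58594.0$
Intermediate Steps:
$m = 6$ ($m = 3 + 3 = 6$)
$v{\left(q \right)} = \frac{q}{6}$
$z{\left(l \right)} = -20$ ($z{\left(l \right)} = 4 \left(-5\right) = -20$)
$N{\left(J,W \right)} = W^{2} + 6 J$ ($N{\left(J,W \right)} = 6 J + W W = 6 J + W^{2} = W^{2} + 6 J$)
$T{\left(U,C \right)} = 6 - 20 U$ ($T{\left(U,C \right)} = U \left(-20\right) + 6 = - 20 U + 6 = 6 - 20 U$)
$82 T{\left(N{\left(6,v{\left(1 \right)} \right)},6 \right)} = 82 \left(6 - 20 \left(\left(\frac{1}{6} \cdot 1\right)^{2} + 6 \cdot 6\right)\right) = 82 \left(6 - 20 \left(\left(\frac{1}{6}\right)^{2} + 36\right)\right) = 82 \left(6 - 20 \left(\frac{1}{36} + 36\right)\right) = 82 \left(6 - \frac{6485}{9}\right) = 82 \left(- \frac{6431}{9}\right) = - \frac{527342}{9}$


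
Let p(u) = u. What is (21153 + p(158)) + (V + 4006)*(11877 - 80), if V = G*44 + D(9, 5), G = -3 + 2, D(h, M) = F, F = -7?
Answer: 46678446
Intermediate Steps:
D(h, M) = -7
G = -1
V = -51 (V = -1*44 - 7 = -44 - 7 = -51)
(21153 + p(158)) + (V + 4006)*(11877 - 80) = (21153 + 158) + (-51 + 4006)*(11877 - 80) = 21311 + 3955*11797 = 21311 + 46657135 = 46678446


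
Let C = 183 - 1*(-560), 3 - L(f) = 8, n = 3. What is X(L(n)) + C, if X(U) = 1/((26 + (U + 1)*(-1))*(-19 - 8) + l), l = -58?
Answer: 644923/868 ≈ 743.00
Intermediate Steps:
L(f) = -5 (L(f) = 3 - 1*8 = 3 - 8 = -5)
X(U) = 1/(-733 + 27*U) (X(U) = 1/((26 + (U + 1)*(-1))*(-19 - 8) - 58) = 1/((26 + (1 + U)*(-1))*(-27) - 58) = 1/((26 + (-1 - U))*(-27) - 58) = 1/((25 - U)*(-27) - 58) = 1/((-675 + 27*U) - 58) = 1/(-733 + 27*U))
C = 743 (C = 183 + 560 = 743)
X(L(n)) + C = 1/(-733 + 27*(-5)) + 743 = 1/(-733 - 135) + 743 = 1/(-868) + 743 = -1/868 + 743 = 644923/868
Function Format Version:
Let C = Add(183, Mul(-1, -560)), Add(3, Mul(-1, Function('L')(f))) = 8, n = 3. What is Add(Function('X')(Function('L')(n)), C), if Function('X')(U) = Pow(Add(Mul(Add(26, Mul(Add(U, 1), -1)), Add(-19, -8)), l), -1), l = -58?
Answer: Rational(644923, 868) ≈ 743.00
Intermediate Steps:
Function('L')(f) = -5 (Function('L')(f) = Add(3, Mul(-1, 8)) = Add(3, -8) = -5)
Function('X')(U) = Pow(Add(-733, Mul(27, U)), -1) (Function('X')(U) = Pow(Add(Mul(Add(26, Mul(Add(U, 1), -1)), Add(-19, -8)), -58), -1) = Pow(Add(Mul(Add(26, Mul(Add(1, U), -1)), -27), -58), -1) = Pow(Add(Mul(Add(26, Add(-1, Mul(-1, U))), -27), -58), -1) = Pow(Add(Mul(Add(25, Mul(-1, U)), -27), -58), -1) = Pow(Add(Add(-675, Mul(27, U)), -58), -1) = Pow(Add(-733, Mul(27, U)), -1))
C = 743 (C = Add(183, 560) = 743)
Add(Function('X')(Function('L')(n)), C) = Add(Pow(Add(-733, Mul(27, -5)), -1), 743) = Add(Pow(Add(-733, -135), -1), 743) = Add(Pow(-868, -1), 743) = Add(Rational(-1, 868), 743) = Rational(644923, 868)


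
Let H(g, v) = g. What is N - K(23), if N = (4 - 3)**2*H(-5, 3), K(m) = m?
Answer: -28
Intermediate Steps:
N = -5 (N = (4 - 3)**2*(-5) = 1**2*(-5) = 1*(-5) = -5)
N - K(23) = -5 - 1*23 = -5 - 23 = -28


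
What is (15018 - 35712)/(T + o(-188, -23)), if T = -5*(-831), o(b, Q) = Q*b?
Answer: -20694/8479 ≈ -2.4406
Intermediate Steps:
T = 4155
(15018 - 35712)/(T + o(-188, -23)) = (15018 - 35712)/(4155 - 23*(-188)) = -20694/(4155 + 4324) = -20694/8479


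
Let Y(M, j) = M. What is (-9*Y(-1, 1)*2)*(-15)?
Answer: -270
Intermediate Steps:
(-9*Y(-1, 1)*2)*(-15) = (-9*(-1)*2)*(-15) = (9*2)*(-15) = 18*(-15) = -270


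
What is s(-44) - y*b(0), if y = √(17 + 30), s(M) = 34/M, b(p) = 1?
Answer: -17/22 - √47 ≈ -7.6284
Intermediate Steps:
y = √47 ≈ 6.8557
s(-44) - y*b(0) = 34/(-44) - √47 = 34*(-1/44) - √47 = -17/22 - √47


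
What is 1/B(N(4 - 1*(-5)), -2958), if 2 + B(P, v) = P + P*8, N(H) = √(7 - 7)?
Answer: -½ ≈ -0.50000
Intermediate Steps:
N(H) = 0 (N(H) = √0 = 0)
B(P, v) = -2 + 9*P (B(P, v) = -2 + (P + P*8) = -2 + (P + 8*P) = -2 + 9*P)
1/B(N(4 - 1*(-5)), -2958) = 1/(-2 + 9*0) = 1/(-2 + 0) = 1/(-2) = -½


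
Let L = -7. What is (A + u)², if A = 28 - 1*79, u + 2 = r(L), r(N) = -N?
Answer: 2116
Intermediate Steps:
u = 5 (u = -2 - 1*(-7) = -2 + 7 = 5)
A = -51 (A = 28 - 79 = -51)
(A + u)² = (-51 + 5)² = (-46)² = 2116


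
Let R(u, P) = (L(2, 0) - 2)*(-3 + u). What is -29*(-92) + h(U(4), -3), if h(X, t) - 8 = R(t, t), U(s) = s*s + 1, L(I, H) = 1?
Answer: 2682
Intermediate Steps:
R(u, P) = 3 - u (R(u, P) = (1 - 2)*(-3 + u) = -(-3 + u) = 3 - u)
U(s) = 1 + s² (U(s) = s² + 1 = 1 + s²)
h(X, t) = 11 - t (h(X, t) = 8 + (3 - t) = 11 - t)
-29*(-92) + h(U(4), -3) = -29*(-92) + (11 - 1*(-3)) = 2668 + (11 + 3) = 2668 + 14 = 2682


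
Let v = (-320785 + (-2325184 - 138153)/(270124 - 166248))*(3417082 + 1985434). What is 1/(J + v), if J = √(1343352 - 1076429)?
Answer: -1168833555688047872497/2025792176189498610422426001827766 - 674388961*√266923/2025792176189498610422426001827766 ≈ -5.7698e-13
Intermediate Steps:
J = √266923 ≈ 516.65
v = -45008801097002113/25969 (v = (-320785 - 2463337/103876)*5402516 = -33324325997/103876*5402516 = -45008801097002113/25969 ≈ -1.7332e+12)
1/(J + v) = 1/(√266923 - 45008801097002113/25969) = 1/(-45008801097002113/25969 + √266923)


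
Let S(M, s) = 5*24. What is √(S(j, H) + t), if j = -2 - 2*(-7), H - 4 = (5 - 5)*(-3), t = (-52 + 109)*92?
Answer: 6*√149 ≈ 73.239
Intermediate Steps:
t = 5244 (t = 57*92 = 5244)
H = 4 (H = 4 + (5 - 5)*(-3) = 4 + 0*(-3) = 4 + 0 = 4)
j = 12 (j = -2 + 14 = 12)
S(M, s) = 120
√(S(j, H) + t) = √(120 + 5244) = √5364 = 6*√149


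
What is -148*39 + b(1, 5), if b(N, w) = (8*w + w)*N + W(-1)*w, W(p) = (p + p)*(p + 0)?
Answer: -5717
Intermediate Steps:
W(p) = 2*p**2 (W(p) = (2*p)*p = 2*p**2)
b(N, w) = 2*w + 9*N*w (b(N, w) = (8*w + w)*N + (2*(-1)**2)*w = (9*w)*N + (2*1)*w = 9*N*w + 2*w = 2*w + 9*N*w)
-148*39 + b(1, 5) = -148*39 + 5*(2 + 9*1) = -5772 + 5*(2 + 9) = -5772 + 5*11 = -5772 + 55 = -5717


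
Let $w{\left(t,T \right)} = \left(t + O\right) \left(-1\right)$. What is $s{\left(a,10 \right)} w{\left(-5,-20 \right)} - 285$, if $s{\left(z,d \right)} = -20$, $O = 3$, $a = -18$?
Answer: $-325$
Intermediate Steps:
$w{\left(t,T \right)} = -3 - t$ ($w{\left(t,T \right)} = \left(t + 3\right) \left(-1\right) = \left(3 + t\right) \left(-1\right) = -3 - t$)
$s{\left(a,10 \right)} w{\left(-5,-20 \right)} - 285 = - 20 \left(-3 - -5\right) - 285 = - 20 \left(-3 + 5\right) - 285 = \left(-20\right) 2 - 285 = -40 - 285 = -325$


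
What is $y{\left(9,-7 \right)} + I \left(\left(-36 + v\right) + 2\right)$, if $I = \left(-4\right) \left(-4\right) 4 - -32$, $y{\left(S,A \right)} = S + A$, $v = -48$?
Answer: $-7870$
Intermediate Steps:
$y{\left(S,A \right)} = A + S$
$I = 96$ ($I = 16 \cdot 4 + 32 = 64 + 32 = 96$)
$y{\left(9,-7 \right)} + I \left(\left(-36 + v\right) + 2\right) = \left(-7 + 9\right) + 96 \left(\left(-36 - 48\right) + 2\right) = 2 + 96 \left(-84 + 2\right) = 2 + 96 \left(-82\right) = 2 - 7872 = -7870$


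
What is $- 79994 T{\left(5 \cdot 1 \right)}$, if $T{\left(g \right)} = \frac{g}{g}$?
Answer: $-79994$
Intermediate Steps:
$T{\left(g \right)} = 1$
$- 79994 T{\left(5 \cdot 1 \right)} = \left(-79994\right) 1 = -79994$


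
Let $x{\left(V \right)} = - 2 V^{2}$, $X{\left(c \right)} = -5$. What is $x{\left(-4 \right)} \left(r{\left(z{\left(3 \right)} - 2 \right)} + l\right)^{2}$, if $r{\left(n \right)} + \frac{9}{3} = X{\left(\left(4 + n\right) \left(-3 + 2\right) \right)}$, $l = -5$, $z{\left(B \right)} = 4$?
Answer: $-5408$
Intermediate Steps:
$r{\left(n \right)} = -8$ ($r{\left(n \right)} = -3 - 5 = -8$)
$x{\left(-4 \right)} \left(r{\left(z{\left(3 \right)} - 2 \right)} + l\right)^{2} = - 2 \left(-4\right)^{2} \left(-8 - 5\right)^{2} = \left(-2\right) 16 \left(-13\right)^{2} = \left(-32\right) 169 = -5408$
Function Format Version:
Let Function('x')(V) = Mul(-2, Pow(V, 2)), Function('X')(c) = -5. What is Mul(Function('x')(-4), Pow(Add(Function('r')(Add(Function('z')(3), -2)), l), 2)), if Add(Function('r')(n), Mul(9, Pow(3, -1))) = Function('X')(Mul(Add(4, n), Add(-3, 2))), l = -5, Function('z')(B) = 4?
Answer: -5408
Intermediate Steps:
Function('r')(n) = -8 (Function('r')(n) = Add(-3, -5) = -8)
Mul(Function('x')(-4), Pow(Add(Function('r')(Add(Function('z')(3), -2)), l), 2)) = Mul(Mul(-2, Pow(-4, 2)), Pow(Add(-8, -5), 2)) = Mul(Mul(-2, 16), Pow(-13, 2)) = Mul(-32, 169) = -5408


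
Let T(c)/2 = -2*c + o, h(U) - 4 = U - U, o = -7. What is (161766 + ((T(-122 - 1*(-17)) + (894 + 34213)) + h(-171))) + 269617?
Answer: 466900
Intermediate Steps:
h(U) = 4 (h(U) = 4 + (U - U) = 4 + 0 = 4)
T(c) = -14 - 4*c (T(c) = 2*(-2*c - 7) = 2*(-7 - 2*c) = -14 - 4*c)
(161766 + ((T(-122 - 1*(-17)) + (894 + 34213)) + h(-171))) + 269617 = (161766 + (((-14 - 4*(-122 - 1*(-17))) + (894 + 34213)) + 4)) + 269617 = (161766 + (((-14 - 4*(-122 + 17)) + 35107) + 4)) + 269617 = (161766 + (((-14 - 4*(-105)) + 35107) + 4)) + 269617 = (161766 + (((-14 + 420) + 35107) + 4)) + 269617 = (161766 + ((406 + 35107) + 4)) + 269617 = (161766 + (35513 + 4)) + 269617 = (161766 + 35517) + 269617 = 197283 + 269617 = 466900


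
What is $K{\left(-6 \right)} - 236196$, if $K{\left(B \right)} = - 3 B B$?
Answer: $-236304$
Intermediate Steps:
$K{\left(B \right)} = - 3 B^{2}$
$K{\left(-6 \right)} - 236196 = - 3 \left(-6\right)^{2} - 236196 = \left(-3\right) 36 - 236196 = -108 - 236196 = -236304$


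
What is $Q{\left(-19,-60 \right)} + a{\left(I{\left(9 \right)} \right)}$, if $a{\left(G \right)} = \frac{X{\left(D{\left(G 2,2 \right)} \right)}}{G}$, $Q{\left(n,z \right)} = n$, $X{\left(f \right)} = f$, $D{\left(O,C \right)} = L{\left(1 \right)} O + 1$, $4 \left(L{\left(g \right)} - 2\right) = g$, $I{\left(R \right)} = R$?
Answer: $- \frac{259}{18} \approx -14.389$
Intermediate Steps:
$L{\left(g \right)} = 2 + \frac{g}{4}$
$D{\left(O,C \right)} = 1 + \frac{9 O}{4}$ ($D{\left(O,C \right)} = \left(2 + \frac{1}{4} \cdot 1\right) O + 1 = \left(2 + \frac{1}{4}\right) O + 1 = \frac{9 O}{4} + 1 = 1 + \frac{9 O}{4}$)
$a{\left(G \right)} = \frac{1 + \frac{9 G}{2}}{G}$ ($a{\left(G \right)} = \frac{1 + \frac{9 G 2}{4}}{G} = \frac{1 + \frac{9 \cdot 2 G}{4}}{G} = \frac{1 + \frac{9 G}{2}}{G}$)
$Q{\left(-19,-60 \right)} + a{\left(I{\left(9 \right)} \right)} = -19 + \left(\frac{9}{2} + \frac{1}{9}\right) = -19 + \frac{83}{18} = - \frac{259}{18}$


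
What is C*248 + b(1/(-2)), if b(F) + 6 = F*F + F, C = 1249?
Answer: 1238983/4 ≈ 3.0975e+5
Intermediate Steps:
b(F) = -6 + F + F² (b(F) = -6 + (F*F + F) = -6 + (F² + F) = -6 + (F + F²) = -6 + F + F²)
C*248 + b(1/(-2)) = 1249*248 + (-6 + 1/(-2) + (1/(-2))²) = 309752 + (-6 - ½ + (-½)²) = 309752 + (-6 - ½ + ¼) = 309752 - 25/4 = 1238983/4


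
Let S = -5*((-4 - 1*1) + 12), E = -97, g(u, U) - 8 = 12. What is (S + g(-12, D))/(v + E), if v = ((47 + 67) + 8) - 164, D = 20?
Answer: 15/139 ≈ 0.10791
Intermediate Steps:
g(u, U) = 20 (g(u, U) = 8 + 12 = 20)
v = -42 (v = (114 + 8) - 164 = 122 - 164 = -42)
S = -35 (S = -5*((-4 - 1) + 12) = -5*(-5 + 12) = -5*7 = -35)
(S + g(-12, D))/(v + E) = (-35 + 20)/(-42 - 97) = -15/(-139) = -15*(-1/139) = 15/139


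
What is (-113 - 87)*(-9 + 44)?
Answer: -7000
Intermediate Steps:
(-113 - 87)*(-9 + 44) = -200*35 = -7000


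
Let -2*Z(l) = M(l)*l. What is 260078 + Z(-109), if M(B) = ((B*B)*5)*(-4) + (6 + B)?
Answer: -25391651/2 ≈ -1.2696e+7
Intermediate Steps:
M(B) = 6 + B - 20*B² (M(B) = (B²*5)*(-4) + (6 + B) = (5*B²)*(-4) + (6 + B) = -20*B² + (6 + B) = 6 + B - 20*B²)
Z(l) = -l*(6 + l - 20*l²)/2 (Z(l) = -(6 + l - 20*l²)*l/2 = -l*(6 + l - 20*l²)/2)
260078 + Z(-109) = 260078 + (½)*(-109)*(-6 - 1*(-109) + 20*(-109)²) = 260078 + (½)*(-109)*(-6 + 109 + 20*11881) = 260078 + (½)*(-109)*(-6 + 109 + 237620) = 260078 + (½)*(-109)*237723 = 260078 - 25911807/2 = -25391651/2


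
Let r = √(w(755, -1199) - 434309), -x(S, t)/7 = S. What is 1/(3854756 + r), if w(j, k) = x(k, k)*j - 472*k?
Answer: 1927378/7429568675601 - √6468334/14859137351202 ≈ 2.5925e-7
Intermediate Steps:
x(S, t) = -7*S
w(j, k) = -472*k - 7*j*k (w(j, k) = (-7*k)*j - 472*k = -7*j*k - 472*k = -472*k - 7*j*k)
r = √6468334 (r = √(-1199*(-472 - 7*755) - 434309) = √(-1199*(-472 - 5285) - 434309) = √(-1199*(-5757) - 434309) = √(6902643 - 434309) = √6468334 ≈ 2543.3)
1/(3854756 + r) = 1/(3854756 + √6468334)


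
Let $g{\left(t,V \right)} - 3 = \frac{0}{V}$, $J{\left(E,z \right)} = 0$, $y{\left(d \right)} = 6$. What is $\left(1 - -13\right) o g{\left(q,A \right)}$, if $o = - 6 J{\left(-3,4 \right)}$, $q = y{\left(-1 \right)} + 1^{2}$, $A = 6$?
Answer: $0$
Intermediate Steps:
$q = 7$ ($q = 6 + 1^{2} = 6 + 1 = 7$)
$g{\left(t,V \right)} = 3$ ($g{\left(t,V \right)} = 3 + \frac{0}{V} = 3 + 0 = 3$)
$o = 0$ ($o = \left(-6\right) 0 = 0$)
$\left(1 - -13\right) o g{\left(q,A \right)} = \left(1 - -13\right) 0 \cdot 3 = \left(1 + 13\right) 0 \cdot 3 = 14 \cdot 0 \cdot 3 = 0 \cdot 3 = 0$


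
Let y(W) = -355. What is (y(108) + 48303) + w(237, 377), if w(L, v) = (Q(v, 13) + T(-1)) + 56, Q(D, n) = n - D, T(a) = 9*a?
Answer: 47631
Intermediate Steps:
w(L, v) = 60 - v (w(L, v) = ((13 - v) + 9*(-1)) + 56 = ((13 - v) - 9) + 56 = (4 - v) + 56 = 60 - v)
(y(108) + 48303) + w(237, 377) = (-355 + 48303) + (60 - 1*377) = 47948 + (60 - 377) = 47948 - 317 = 47631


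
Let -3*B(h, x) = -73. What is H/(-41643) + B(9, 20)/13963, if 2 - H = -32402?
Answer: -451443739/581461209 ≈ -0.77639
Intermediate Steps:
H = 32404 (H = 2 - 1*(-32402) = 2 + 32402 = 32404)
B(h, x) = 73/3 (B(h, x) = -1/3*(-73) = 73/3)
H/(-41643) + B(9, 20)/13963 = 32404/(-41643) + (73/3)/13963 = 32404*(-1/41643) + (73/3)*(1/13963) = -32404/41643 + 73/41889 = -451443739/581461209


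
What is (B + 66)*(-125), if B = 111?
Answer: -22125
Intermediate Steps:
(B + 66)*(-125) = (111 + 66)*(-125) = 177*(-125) = -22125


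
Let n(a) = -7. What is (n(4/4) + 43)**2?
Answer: 1296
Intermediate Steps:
(n(4/4) + 43)**2 = (-7 + 43)**2 = 36**2 = 1296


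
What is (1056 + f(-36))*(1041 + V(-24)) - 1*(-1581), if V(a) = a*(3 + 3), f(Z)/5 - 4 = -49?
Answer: 746988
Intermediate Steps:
f(Z) = -225 (f(Z) = 20 + 5*(-49) = 20 - 245 = -225)
V(a) = 6*a (V(a) = a*6 = 6*a)
(1056 + f(-36))*(1041 + V(-24)) - 1*(-1581) = (1056 - 225)*(1041 + 6*(-24)) - 1*(-1581) = 831*(1041 - 144) + 1581 = 831*897 + 1581 = 745407 + 1581 = 746988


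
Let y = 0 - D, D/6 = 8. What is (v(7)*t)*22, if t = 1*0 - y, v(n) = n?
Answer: 7392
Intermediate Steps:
D = 48 (D = 6*8 = 48)
y = -48 (y = 0 - 1*48 = 0 - 48 = -48)
t = 48 (t = 1*0 - 1*(-48) = 0 + 48 = 48)
(v(7)*t)*22 = (7*48)*22 = 336*22 = 7392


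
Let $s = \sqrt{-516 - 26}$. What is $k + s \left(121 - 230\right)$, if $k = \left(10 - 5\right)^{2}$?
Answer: $25 - 109 i \sqrt{542} \approx 25.0 - 2537.6 i$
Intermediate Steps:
$k = 25$ ($k = 5^{2} = 25$)
$s = i \sqrt{542}$ ($s = \sqrt{-542} = i \sqrt{542} \approx 23.281 i$)
$k + s \left(121 - 230\right) = 25 + i \sqrt{542} \left(121 - 230\right) = 25 + i \sqrt{542} \left(-109\right) = 25 - 109 i \sqrt{542}$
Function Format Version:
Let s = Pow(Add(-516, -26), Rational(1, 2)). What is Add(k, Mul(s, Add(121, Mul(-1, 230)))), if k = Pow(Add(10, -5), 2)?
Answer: Add(25, Mul(-109, I, Pow(542, Rational(1, 2)))) ≈ Add(25.000, Mul(-2537.6, I))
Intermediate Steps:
k = 25 (k = Pow(5, 2) = 25)
s = Mul(I, Pow(542, Rational(1, 2))) (s = Pow(-542, Rational(1, 2)) = Mul(I, Pow(542, Rational(1, 2))) ≈ Mul(23.281, I))
Add(k, Mul(s, Add(121, Mul(-1, 230)))) = Add(25, Mul(Mul(I, Pow(542, Rational(1, 2))), Add(121, Mul(-1, 230)))) = Add(25, Mul(Mul(I, Pow(542, Rational(1, 2))), Add(121, -230))) = Add(25, Mul(Mul(I, Pow(542, Rational(1, 2))), -109)) = Add(25, Mul(-109, I, Pow(542, Rational(1, 2))))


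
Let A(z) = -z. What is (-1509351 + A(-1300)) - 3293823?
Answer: -4801874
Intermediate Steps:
(-1509351 + A(-1300)) - 3293823 = (-1509351 - 1*(-1300)) - 3293823 = (-1509351 + 1300) - 3293823 = -1508051 - 3293823 = -4801874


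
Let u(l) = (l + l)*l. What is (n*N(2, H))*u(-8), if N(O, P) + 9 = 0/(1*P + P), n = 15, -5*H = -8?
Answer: -17280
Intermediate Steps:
H = 8/5 (H = -⅕*(-8) = 8/5 ≈ 1.6000)
u(l) = 2*l² (u(l) = (2*l)*l = 2*l²)
N(O, P) = -9 (N(O, P) = -9 + 0/(1*P + P) = -9 + 0/(P + P) = -9 + 0/((2*P)) = -9 + 0*(1/(2*P)) = -9 + 0 = -9)
(n*N(2, H))*u(-8) = (15*(-9))*(2*(-8)²) = -270*64 = -135*128 = -17280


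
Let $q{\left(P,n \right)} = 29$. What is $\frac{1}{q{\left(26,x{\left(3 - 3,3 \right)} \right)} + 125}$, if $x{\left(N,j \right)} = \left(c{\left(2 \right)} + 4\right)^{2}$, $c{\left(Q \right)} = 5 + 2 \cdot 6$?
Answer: $\frac{1}{154} \approx 0.0064935$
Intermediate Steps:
$c{\left(Q \right)} = 17$ ($c{\left(Q \right)} = 5 + 12 = 17$)
$x{\left(N,j \right)} = 441$ ($x{\left(N,j \right)} = \left(17 + 4\right)^{2} = 21^{2} = 441$)
$\frac{1}{q{\left(26,x{\left(3 - 3,3 \right)} \right)} + 125} = \frac{1}{29 + 125} = \frac{1}{154}$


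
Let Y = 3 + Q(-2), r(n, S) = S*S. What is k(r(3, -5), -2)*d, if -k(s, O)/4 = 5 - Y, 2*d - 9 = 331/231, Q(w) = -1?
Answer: -4820/77 ≈ -62.597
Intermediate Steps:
r(n, S) = S**2
d = 1205/231 (d = 9/2 + (331/231)/2 = 9/2 + (331*(1/231))/2 = 9/2 + (1/2)*(331/231) = 9/2 + 331/462 = 1205/231 ≈ 5.2165)
Y = 2 (Y = 3 - 1 = 2)
k(s, O) = -12 (k(s, O) = -4*(5 - 1*2) = -4*(5 - 2) = -4*3 = -12)
k(r(3, -5), -2)*d = -12*1205/231 = -4820/77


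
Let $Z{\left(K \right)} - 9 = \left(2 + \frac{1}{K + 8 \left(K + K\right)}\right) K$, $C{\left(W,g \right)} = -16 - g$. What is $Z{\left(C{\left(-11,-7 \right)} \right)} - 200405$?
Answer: $- \frac{3407037}{17} \approx -2.0041 \cdot 10^{5}$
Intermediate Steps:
$Z{\left(K \right)} = 9 + K \left(2 + \frac{1}{17 K}\right)$ ($Z{\left(K \right)} = 9 + \left(2 + \frac{1}{K + 8 \left(K + K\right)}\right) K = 9 + \left(2 + \frac{1}{K + 8 \cdot 2 K}\right) K = 9 + \left(2 + \frac{1}{K + 16 K}\right) K = 9 + \left(2 + \frac{1}{17 K}\right) K = 9 + K \left(2 + \frac{1}{17 K}\right)$)
$Z{\left(C{\left(-11,-7 \right)} \right)} - 200405 = \left(\frac{154}{17} + 2 \left(-16 - -7\right)\right) - 200405 = \left(\frac{154}{17} + 2 \left(-16 + 7\right)\right) - 200405 = \left(\frac{154}{17} + 2 \left(-9\right)\right) - 200405 = \left(\frac{154}{17} - 18\right) - 200405 = - \frac{152}{17} - 200405 = - \frac{3407037}{17}$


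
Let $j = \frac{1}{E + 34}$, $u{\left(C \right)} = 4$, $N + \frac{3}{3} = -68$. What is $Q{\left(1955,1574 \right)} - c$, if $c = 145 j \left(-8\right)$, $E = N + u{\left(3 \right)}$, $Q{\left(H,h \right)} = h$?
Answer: $\frac{47634}{31} \approx 1536.6$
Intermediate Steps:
$N = -69$ ($N = -1 - 68 = -69$)
$E = -65$ ($E = -69 + 4 = -65$)
$j = - \frac{1}{31}$ ($j = \frac{1}{-65 + 34} = \frac{1}{-31} = - \frac{1}{31} \approx -0.032258$)
$c = \frac{1160}{31}$ ($c = 145 \left(- \frac{1}{31}\right) \left(-8\right) = \left(- \frac{145}{31}\right) \left(-8\right) = \frac{1160}{31} \approx 37.419$)
$Q{\left(1955,1574 \right)} - c = 1574 - \frac{1160}{31} = \frac{47634}{31}$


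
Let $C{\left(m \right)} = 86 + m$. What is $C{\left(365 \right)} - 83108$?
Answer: $-82657$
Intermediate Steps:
$C{\left(365 \right)} - 83108 = \left(86 + 365\right) - 83108 = 451 - 83108 = -82657$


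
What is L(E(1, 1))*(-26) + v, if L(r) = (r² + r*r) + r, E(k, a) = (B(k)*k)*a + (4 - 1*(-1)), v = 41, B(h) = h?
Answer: -1987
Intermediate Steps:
E(k, a) = 5 + a*k² (E(k, a) = (k*k)*a + (4 - 1*(-1)) = k²*a + (4 + 1) = a*k² + 5 = 5 + a*k²)
L(r) = r + 2*r² (L(r) = (r² + r²) + r = 2*r² + r = r + 2*r²)
L(E(1, 1))*(-26) + v = ((5 + 1*1²)*(1 + 2*(5 + 1*1²)))*(-26) + 41 = ((5 + 1*1)*(1 + 2*(5 + 1*1)))*(-26) + 41 = ((5 + 1)*(1 + 2*(5 + 1)))*(-26) + 41 = (6*(1 + 2*6))*(-26) + 41 = (6*(1 + 12))*(-26) + 41 = (6*13)*(-26) + 41 = 78*(-26) + 41 = -2028 + 41 = -1987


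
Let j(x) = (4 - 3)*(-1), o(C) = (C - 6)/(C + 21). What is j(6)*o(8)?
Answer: -2/29 ≈ -0.068966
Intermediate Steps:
o(C) = (-6 + C)/(21 + C)
j(x) = -1 (j(x) = 1*(-1) = -1)
j(6)*o(8) = -(-6 + 8)/(21 + 8) = -2/29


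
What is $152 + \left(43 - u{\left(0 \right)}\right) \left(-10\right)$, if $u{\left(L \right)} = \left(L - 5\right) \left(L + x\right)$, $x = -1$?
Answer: $-228$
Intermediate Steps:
$u{\left(L \right)} = \left(-1 + L\right) \left(-5 + L\right)$ ($u{\left(L \right)} = \left(L - 5\right) \left(L - 1\right) = \left(-5 + L\right) \left(-1 + L\right) = \left(-1 + L\right) \left(-5 + L\right)$)
$152 + \left(43 - u{\left(0 \right)}\right) \left(-10\right) = 152 + \left(43 - \left(5 + 0^{2} - 0\right)\right) \left(-10\right) = 152 + \left(43 - \left(5 + 0 + 0\right)\right) \left(-10\right) = 152 + \left(43 - 5\right) \left(-10\right) = 152 + 38 \left(-10\right) = 152 - 380 = -228$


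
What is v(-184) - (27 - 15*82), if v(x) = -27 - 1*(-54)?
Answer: 1230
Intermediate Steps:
v(x) = 27 (v(x) = -27 + 54 = 27)
v(-184) - (27 - 15*82) = 27 - (27 - 15*82) = 27 - (27 - 1230) = 27 - 1*(-1203) = 27 + 1203 = 1230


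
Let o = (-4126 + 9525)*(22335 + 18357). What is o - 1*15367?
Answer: 219680741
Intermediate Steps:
o = 219696108 (o = 5399*40692 = 219696108)
o - 1*15367 = 219696108 - 1*15367 = 219696108 - 15367 = 219680741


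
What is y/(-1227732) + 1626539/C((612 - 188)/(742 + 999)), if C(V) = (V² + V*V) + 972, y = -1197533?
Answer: 757057235054280095/452199828489486 ≈ 1674.2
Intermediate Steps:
C(V) = 972 + 2*V² (C(V) = (V² + V²) + 972 = 2*V² + 972 = 972 + 2*V²)
y/(-1227732) + 1626539/C((612 - 188)/(742 + 999)) = -1197533/(-1227732) + 1626539/(972 + 2*((612 - 188)/(742 + 999))²) = -1197533*(-1/1227732) + 1626539/(972 + 2*(424/1741)²) = 1197533/1227732 + 1626539/(972 + 2*(424*(1/1741))²) = 1197533/1227732 + 1626539/(972 + 2*(424/1741)²) = 1197533/1227732 + 1626539/(972 + 2*(179776/3031081)) = 1197533/1227732 + 1626539/(972 + 359552/3031081) = 1197533/1227732 + 1626539/(2946570284/3031081) = 1197533/1227732 + 1626539*(3031081/2946570284) = 1197533/1227732 + 4930171458659/2946570284 = 757057235054280095/452199828489486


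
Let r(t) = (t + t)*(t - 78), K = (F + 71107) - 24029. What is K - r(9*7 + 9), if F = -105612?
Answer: -57670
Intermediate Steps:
K = -58534 (K = (-105612 + 71107) - 24029 = -34505 - 24029 = -58534)
r(t) = 2*t*(-78 + t) (r(t) = (2*t)*(-78 + t) = 2*t*(-78 + t))
K - r(9*7 + 9) = -58534 - 2*(9*7 + 9)*(-78 + (9*7 + 9)) = -58534 - 2*(63 + 9)*(-78 + (63 + 9)) = -58534 - 2*72*(-78 + 72) = -58534 - 2*72*(-6) = -58534 - 1*(-864) = -58534 + 864 = -57670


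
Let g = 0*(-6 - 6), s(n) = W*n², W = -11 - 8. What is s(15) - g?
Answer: -4275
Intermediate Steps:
W = -19
s(n) = -19*n²
g = 0 (g = 0*(-12) = 0)
s(15) - g = -19*15² - 1*0 = -19*225 + 0 = -4275 + 0 = -4275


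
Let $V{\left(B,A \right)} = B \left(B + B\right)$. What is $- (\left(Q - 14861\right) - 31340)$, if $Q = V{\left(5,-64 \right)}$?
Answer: $46151$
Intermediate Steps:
$V{\left(B,A \right)} = 2 B^{2}$ ($V{\left(B,A \right)} = B 2 B = 2 B^{2}$)
$Q = 50$ ($Q = 2 \cdot 5^{2} = 2 \cdot 25 = 50$)
$- (\left(Q - 14861\right) - 31340) = - (\left(50 - 14861\right) - 31340) = - (-14811 - 31340) = \left(-1\right) \left(-46151\right) = 46151$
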